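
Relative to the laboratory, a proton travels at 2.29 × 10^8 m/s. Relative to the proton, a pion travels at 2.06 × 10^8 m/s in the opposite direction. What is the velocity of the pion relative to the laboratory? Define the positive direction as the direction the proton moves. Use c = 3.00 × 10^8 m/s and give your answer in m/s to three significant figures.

In units of c (dividing by 3.00 × 10^8 m/s): v = 0.763, u' = -0.687.
u = (u' + v)/(1 + u'v/c²):
u = (-0.687 + 0.763) / (1 + (-0.687)·0.763) = 0.0767/0.4758 = 0.1611
Converting back: u = 0.1611 × 3.00 × 10^8 m/s.

+4.83 × 10^7 m/s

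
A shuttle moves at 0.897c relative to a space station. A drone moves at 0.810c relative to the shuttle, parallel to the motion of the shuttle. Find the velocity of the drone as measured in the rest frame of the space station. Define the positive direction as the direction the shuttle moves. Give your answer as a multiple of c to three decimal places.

With v = 0.897 and u' = 0.810 (in units of c),
u = (u' + v)/(1 + u'v/c²):
u = (0.810 + 0.897) / (1 + 0.810·0.897) = 1.7070/1.7266 = 0.9887

0.989c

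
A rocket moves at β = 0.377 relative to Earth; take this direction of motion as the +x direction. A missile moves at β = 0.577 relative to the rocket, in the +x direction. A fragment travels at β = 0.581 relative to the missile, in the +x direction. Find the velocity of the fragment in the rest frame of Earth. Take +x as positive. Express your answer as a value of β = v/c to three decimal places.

β = 0.938

Apply u = (u' + v)/(1 + u'v/c²) successively, working outward toward Earth.
Start: velocity of the rocket relative to Earth = 0.3770c.
Compose with the missile (u' = 0.577 in the rocket frame): u_1 = (0.577 + 0.377) / (1 + 0.577·0.377) = 0.9540/1.2175 = 0.7836.
Compose with the fragment (u' = 0.581 in the missile frame): u_2 = (0.581 + 0.784) / (1 + 0.581·0.784) = 1.3646/1.4552 = 0.9377.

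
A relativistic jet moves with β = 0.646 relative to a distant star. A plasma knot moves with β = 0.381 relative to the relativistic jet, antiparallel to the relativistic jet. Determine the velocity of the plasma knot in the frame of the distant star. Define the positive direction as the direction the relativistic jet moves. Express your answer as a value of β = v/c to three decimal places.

β = +0.352

With v = 0.646 and u' = -0.381 (in units of c),
u = (u' + v)/(1 + u'v/c²):
u = (-0.381 + 0.646) / (1 + (-0.381)·0.646) = 0.2650/0.7539 = 0.3515
(Galilean addition would give +0.265c.)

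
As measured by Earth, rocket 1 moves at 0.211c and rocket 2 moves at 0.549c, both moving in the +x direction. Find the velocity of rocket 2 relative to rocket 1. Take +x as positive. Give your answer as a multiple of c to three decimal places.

+0.382c

β_A = 0.211, β_B = 0.549.
Transform to A's frame with the inverse velocity-addition law: u' = (u − v)/(1 − uv/c²), taking u = β_B and v = β_A.
u' = (0.549 − 0.211) / (1 − (0.211)(0.549)) = 0.3380/0.8842 = 0.3823.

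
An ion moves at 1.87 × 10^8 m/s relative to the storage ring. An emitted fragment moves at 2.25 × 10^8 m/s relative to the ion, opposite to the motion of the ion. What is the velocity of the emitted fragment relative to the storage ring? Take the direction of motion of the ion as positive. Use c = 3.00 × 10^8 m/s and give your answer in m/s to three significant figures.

In units of c (dividing by 3.00 × 10^8 m/s): v = 0.623, u' = -0.750.
u = (u' + v)/(1 + u'v/c²):
u = (-0.750 + 0.623) / (1 + (-0.750)·0.623) = -0.1267/0.5325 = -0.2379
Converting back: u = -0.2379 × 3.00 × 10^8 m/s.

-7.14 × 10^7 m/s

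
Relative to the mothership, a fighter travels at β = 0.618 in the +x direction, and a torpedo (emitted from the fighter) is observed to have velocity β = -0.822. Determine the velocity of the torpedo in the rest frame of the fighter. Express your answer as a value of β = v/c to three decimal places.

β = -0.955

Invert the composition law: u' = (u − v)/(1 − uv/c²).
u' = (-0.822 − 0.618) / (1 − (-0.822)(0.618)) = -1.4400/1.5080 = -0.9549.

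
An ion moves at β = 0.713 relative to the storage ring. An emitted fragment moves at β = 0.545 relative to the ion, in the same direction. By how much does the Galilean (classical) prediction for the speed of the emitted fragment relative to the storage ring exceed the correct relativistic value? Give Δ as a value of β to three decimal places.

Δ = 0.352

Galilean: u_cl = 0.545 + 0.713 = 1.2580.
Relativistic: u_rel = (0.545 + 0.713) / (1 + 0.545·0.713) = 1.2580/1.3886 = 0.9060.
Δ = 1.2580 − 0.9060 = 0.3520.
(The classical prediction exceeds c; the relativistic result does not.)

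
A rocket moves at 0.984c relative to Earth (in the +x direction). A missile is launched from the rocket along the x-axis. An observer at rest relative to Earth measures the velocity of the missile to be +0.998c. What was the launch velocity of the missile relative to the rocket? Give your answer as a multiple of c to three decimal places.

+0.779c

Invert the composition law: u' = (u − v)/(1 − uv/c²).
u' = (0.998 − 0.984) / (1 − (0.998)(0.984)) = 0.0140/0.0180 = 0.7792.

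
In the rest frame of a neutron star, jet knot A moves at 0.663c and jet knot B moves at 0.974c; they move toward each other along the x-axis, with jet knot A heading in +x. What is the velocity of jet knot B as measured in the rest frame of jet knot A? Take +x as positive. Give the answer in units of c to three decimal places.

-0.995c

β_A = 0.663, β_B = -0.974.
Transform to A's frame with the inverse velocity-addition law: u' = (u − v)/(1 − uv/c²), taking u = β_B and v = β_A.
u' = (-0.974 − 0.663) / (1 − (0.663)(-0.974)) = -1.6370/1.6458 = -0.9947.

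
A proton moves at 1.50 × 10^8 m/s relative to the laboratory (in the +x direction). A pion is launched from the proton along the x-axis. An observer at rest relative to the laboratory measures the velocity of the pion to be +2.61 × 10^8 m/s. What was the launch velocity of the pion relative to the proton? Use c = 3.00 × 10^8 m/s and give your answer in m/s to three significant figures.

+1.96 × 10^8 m/s

v = 0.500c, u = 0.870c.
Invert the composition law: u' = (u − v)/(1 − uv/c²).
u' = (0.870 − 0.500) / (1 − (0.870)(0.500)) = 0.3700/0.5650 = 0.6549.
u' = 0.6549 × 3.00 × 10^8 m/s.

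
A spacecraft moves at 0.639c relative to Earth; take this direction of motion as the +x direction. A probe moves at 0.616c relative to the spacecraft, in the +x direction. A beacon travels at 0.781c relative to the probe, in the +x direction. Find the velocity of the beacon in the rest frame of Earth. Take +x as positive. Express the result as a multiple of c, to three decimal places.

0.987c

Apply u = (u' + v)/(1 + u'v/c²) successively, working outward toward Earth.
Start: velocity of the spacecraft relative to Earth = 0.6390c.
Compose with the probe (u' = 0.616 in the spacecraft frame): u_1 = (0.616 + 0.639) / (1 + 0.616·0.639) = 1.2550/1.3936 = 0.9005.
Compose with the beacon (u' = 0.781 in the probe frame): u_2 = (0.781 + 0.901) / (1 + 0.781·0.901) = 1.6815/1.7033 = 0.9872.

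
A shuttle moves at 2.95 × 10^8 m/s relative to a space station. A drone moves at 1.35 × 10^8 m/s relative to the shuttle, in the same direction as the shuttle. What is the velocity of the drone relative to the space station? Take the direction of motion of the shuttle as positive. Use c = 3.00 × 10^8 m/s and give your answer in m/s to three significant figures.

2.98 × 10^8 m/s

In units of c (dividing by 3.00 × 10^8 m/s): v = 0.983, u' = 0.450.
u = (u' + v)/(1 + u'v/c²):
u = (0.450 + 0.983) / (1 + 0.450·0.983) = 1.4333/1.4425 = 0.9936
(Galilean addition would give +1.433c, exceeding c.)
Converting back: u = 0.9936 × 3.00 × 10^8 m/s.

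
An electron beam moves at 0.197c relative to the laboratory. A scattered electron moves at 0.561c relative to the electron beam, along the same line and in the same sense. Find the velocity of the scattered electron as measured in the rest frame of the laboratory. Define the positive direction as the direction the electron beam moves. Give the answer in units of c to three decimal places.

With v = 0.197 and u' = 0.561 (in units of c),
u = (u' + v)/(1 + u'v/c²):
u = (0.561 + 0.197) / (1 + 0.561·0.197) = 0.7580/1.1105 = 0.6826

0.683c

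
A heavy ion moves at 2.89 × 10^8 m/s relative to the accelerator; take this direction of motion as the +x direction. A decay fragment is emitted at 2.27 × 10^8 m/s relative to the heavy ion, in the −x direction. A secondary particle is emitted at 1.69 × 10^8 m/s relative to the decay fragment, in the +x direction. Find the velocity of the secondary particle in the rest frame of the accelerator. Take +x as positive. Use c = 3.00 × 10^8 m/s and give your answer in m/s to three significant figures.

Apply u = (u' + v)/(1 + u'v/c²) successively, working outward toward the accelerator.
(Dividing each given speed by c = 3.00 × 10^8 m/s to work in units of c.)
Start: velocity of the heavy ion relative to the accelerator = 0.9633c.
Compose with the decay fragment (u' = -0.757 in the heavy ion frame): u_1 = (-0.757 + 0.963) / (1 + (-0.757)·0.963) = 0.2067/0.2711 = 0.7624.
Compose with the secondary particle (u' = 0.563 in the decay fragment frame): u_2 = (0.563 + 0.762) / (1 + 0.563·0.762) = 1.3257/1.4295 = 0.9274.
So u = 0.9274 × 3.00 × 10^8 m/s.

+2.78 × 10^8 m/s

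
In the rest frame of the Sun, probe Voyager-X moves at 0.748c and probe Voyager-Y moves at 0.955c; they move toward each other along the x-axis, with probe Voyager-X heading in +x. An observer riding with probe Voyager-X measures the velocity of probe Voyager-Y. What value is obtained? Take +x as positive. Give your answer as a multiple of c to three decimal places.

-0.993c

β_A = 0.748, β_B = -0.955.
Transform to A's frame with the inverse velocity-addition law: u' = (u − v)/(1 − uv/c²), taking u = β_B and v = β_A.
u' = (-0.955 − 0.748) / (1 − (0.748)(-0.955)) = -1.7030/1.7143 = -0.9934.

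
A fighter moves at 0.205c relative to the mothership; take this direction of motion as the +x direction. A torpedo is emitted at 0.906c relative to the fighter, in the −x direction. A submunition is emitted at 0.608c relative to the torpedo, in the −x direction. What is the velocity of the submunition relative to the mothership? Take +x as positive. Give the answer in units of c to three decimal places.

-0.964c

Apply u = (u' + v)/(1 + u'v/c²) successively, working outward toward the mothership.
Start: velocity of the fighter relative to the mothership = 0.2050c.
Compose with the torpedo (u' = -0.906 in the fighter frame): u_1 = (-0.906 + 0.205) / (1 + (-0.906)·0.205) = -0.7010/0.8143 = -0.8609.
Compose with the submunition (u' = -0.608 in the torpedo frame): u_2 = (-0.608 + (-0.861)) / (1 + (-0.608)·(-0.861)) = -1.4689/1.5234 = -0.9642.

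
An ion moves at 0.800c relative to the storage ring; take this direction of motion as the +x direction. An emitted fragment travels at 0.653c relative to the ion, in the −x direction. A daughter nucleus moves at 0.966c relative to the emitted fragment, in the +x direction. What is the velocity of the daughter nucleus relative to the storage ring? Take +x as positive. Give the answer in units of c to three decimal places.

Apply u = (u' + v)/(1 + u'v/c²) successively, working outward toward the storage ring.
Start: velocity of the ion relative to the storage ring = 0.8000c.
Compose with the emitted fragment (u' = -0.653 in the ion frame): u_1 = (-0.653 + 0.800) / (1 + (-0.653)·0.800) = 0.1470/0.4776 = 0.3078.
Compose with the daughter nucleus (u' = 0.966 in the emitted fragment frame): u_2 = (0.966 + 0.308) / (1 + 0.966·0.308) = 1.2738/1.2973 = 0.9819.

+0.982c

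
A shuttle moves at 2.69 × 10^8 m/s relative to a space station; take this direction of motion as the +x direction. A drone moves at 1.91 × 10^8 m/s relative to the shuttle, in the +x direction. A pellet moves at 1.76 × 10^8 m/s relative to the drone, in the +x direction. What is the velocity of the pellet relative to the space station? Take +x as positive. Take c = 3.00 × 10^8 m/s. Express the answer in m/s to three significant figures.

2.98 × 10^8 m/s

Apply u = (u' + v)/(1 + u'v/c²) successively, working outward toward the space station.
(Dividing each given speed by c = 3.00 × 10^8 m/s to work in units of c.)
Start: velocity of the shuttle relative to the space station = 0.8967c.
Compose with the drone (u' = 0.637 in the shuttle frame): u_1 = (0.637 + 0.897) / (1 + 0.637·0.897) = 1.5333/1.5709 = 0.9761.
Compose with the pellet (u' = 0.587 in the drone frame): u_2 = (0.587 + 0.976) / (1 + 0.587·0.976) = 1.5628/1.5726 = 0.9937.
So u = 0.9937 × 3.00 × 10^8 m/s.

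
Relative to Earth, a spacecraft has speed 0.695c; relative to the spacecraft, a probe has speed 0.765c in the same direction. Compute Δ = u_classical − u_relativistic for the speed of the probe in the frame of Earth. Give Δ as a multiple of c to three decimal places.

Galilean: u_cl = 0.765 + 0.695 = 1.4600.
Relativistic: u_rel = (0.765 + 0.695) / (1 + 0.765·0.695) = 1.4600/1.5317 = 0.9532.
Δ = 1.4600 − 0.9532 = 0.5068.
(The classical prediction exceeds c; the relativistic result does not.)

Δ = 0.507c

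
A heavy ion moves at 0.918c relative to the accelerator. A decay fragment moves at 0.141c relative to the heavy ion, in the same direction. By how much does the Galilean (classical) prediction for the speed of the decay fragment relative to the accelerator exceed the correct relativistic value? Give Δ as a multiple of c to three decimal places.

Δ = 0.121c

Galilean: u_cl = 0.141 + 0.918 = 1.0590.
Relativistic: u_rel = (0.141 + 0.918) / (1 + 0.141·0.918) = 1.0590/1.1294 = 0.9376.
Δ = 1.0590 − 0.9376 = 0.1214.
(The classical prediction exceeds c; the relativistic result does not.)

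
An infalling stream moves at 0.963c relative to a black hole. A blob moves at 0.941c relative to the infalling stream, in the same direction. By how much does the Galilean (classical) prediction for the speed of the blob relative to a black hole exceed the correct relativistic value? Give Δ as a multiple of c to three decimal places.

Δ = 0.905c

Galilean: u_cl = 0.941 + 0.963 = 1.9040.
Relativistic: u_rel = (0.941 + 0.963) / (1 + 0.941·0.963) = 1.9040/1.9062 = 0.9989.
Δ = 1.9040 − 0.9989 = 0.9051.
(The classical prediction exceeds c; the relativistic result does not.)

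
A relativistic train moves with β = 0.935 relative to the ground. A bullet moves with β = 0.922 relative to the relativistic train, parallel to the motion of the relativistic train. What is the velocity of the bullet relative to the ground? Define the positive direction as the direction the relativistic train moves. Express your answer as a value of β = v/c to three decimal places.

With v = 0.935 and u' = 0.922 (in units of c),
u = (u' + v)/(1 + u'v/c²):
u = (0.922 + 0.935) / (1 + 0.922·0.935) = 1.8570/1.8621 = 0.9973

β = 0.997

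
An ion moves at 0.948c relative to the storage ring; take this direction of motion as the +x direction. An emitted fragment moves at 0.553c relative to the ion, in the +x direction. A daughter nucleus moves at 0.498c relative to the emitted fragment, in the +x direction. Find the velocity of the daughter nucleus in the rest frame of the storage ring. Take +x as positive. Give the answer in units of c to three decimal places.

Apply u = (u' + v)/(1 + u'v/c²) successively, working outward toward the storage ring.
Start: velocity of the ion relative to the storage ring = 0.9480c.
Compose with the emitted fragment (u' = 0.553 in the ion frame): u_1 = (0.553 + 0.948) / (1 + 0.553·0.948) = 1.5010/1.5242 = 0.9848.
Compose with the daughter nucleus (u' = 0.498 in the emitted fragment frame): u_2 = (0.498 + 0.985) / (1 + 0.498·0.985) = 1.4828/1.4904 = 0.9949.

0.995c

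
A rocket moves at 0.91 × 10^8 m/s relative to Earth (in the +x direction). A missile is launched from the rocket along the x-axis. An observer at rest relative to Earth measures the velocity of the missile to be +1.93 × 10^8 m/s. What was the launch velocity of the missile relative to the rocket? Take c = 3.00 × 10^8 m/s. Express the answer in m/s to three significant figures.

v = 0.303c, u = 0.643c.
Invert the composition law: u' = (u − v)/(1 − uv/c²).
u' = (0.643 − 0.303) / (1 − (0.643)(0.303)) = 0.3400/0.8049 = 0.4224.
u' = 0.4224 × 3.00 × 10^8 m/s.

+1.27 × 10^8 m/s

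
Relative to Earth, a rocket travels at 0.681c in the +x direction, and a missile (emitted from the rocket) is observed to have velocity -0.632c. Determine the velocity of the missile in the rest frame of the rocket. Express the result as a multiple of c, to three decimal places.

Invert the composition law: u' = (u − v)/(1 − uv/c²).
u' = (-0.632 − 0.681) / (1 − (-0.632)(0.681)) = -1.3130/1.4304 = -0.9179.

-0.918c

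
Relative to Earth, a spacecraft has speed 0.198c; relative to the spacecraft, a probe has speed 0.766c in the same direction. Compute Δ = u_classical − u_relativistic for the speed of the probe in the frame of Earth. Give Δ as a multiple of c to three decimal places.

Δ = 0.127c

Galilean: u_cl = 0.766 + 0.198 = 0.9640.
Relativistic: u_rel = (0.766 + 0.198) / (1 + 0.766·0.198) = 0.9640/1.1517 = 0.8370.
Δ = 0.9640 − 0.8370 = 0.1270.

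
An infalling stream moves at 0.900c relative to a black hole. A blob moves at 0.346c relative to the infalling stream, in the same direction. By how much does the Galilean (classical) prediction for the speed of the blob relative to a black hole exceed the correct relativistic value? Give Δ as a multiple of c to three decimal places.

Galilean: u_cl = 0.346 + 0.900 = 1.2460.
Relativistic: u_rel = (0.346 + 0.900) / (1 + 0.346·0.900) = 1.2460/1.3114 = 0.9501.
Δ = 1.2460 − 0.9501 = 0.2959.
(The classical prediction exceeds c; the relativistic result does not.)

Δ = 0.296c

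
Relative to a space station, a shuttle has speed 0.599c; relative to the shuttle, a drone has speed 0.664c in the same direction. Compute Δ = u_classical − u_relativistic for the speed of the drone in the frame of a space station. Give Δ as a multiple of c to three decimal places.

Galilean: u_cl = 0.664 + 0.599 = 1.2630.
Relativistic: u_rel = (0.664 + 0.599) / (1 + 0.664·0.599) = 1.2630/1.3977 = 0.9036.
Δ = 1.2630 − 0.9036 = 0.3594.
(The classical prediction exceeds c; the relativistic result does not.)

Δ = 0.359c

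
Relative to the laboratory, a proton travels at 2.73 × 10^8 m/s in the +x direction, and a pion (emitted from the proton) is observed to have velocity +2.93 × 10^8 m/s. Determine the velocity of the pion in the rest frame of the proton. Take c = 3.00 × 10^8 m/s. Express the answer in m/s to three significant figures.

v = 0.910c, u = 0.977c.
Invert the composition law: u' = (u − v)/(1 − uv/c²).
u' = (0.977 − 0.910) / (1 − (0.977)(0.910)) = 0.0667/0.1112 = 0.5993.
u' = 0.5993 × 3.00 × 10^8 m/s.

+1.80 × 10^8 m/s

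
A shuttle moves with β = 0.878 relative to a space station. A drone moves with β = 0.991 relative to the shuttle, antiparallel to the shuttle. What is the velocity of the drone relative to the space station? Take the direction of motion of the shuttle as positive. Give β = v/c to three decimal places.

β = -0.870

With v = 0.878 and u' = -0.991 (in units of c),
u = (u' + v)/(1 + u'v/c²):
u = (-0.991 + 0.878) / (1 + (-0.991)·0.878) = -0.1130/0.1299 = -0.8699
(Galilean addition would give -0.113c.)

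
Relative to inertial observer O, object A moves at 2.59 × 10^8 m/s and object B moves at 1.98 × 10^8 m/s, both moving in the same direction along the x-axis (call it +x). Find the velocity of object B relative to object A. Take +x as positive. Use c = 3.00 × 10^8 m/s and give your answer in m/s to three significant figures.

β_A = 0.863, β_B = 0.660 (dividing each by c = 3.00 × 10^8 m/s).
Transform to A's frame with the inverse velocity-addition law: u' = (u − v)/(1 − uv/c²), taking u = β_B and v = β_A.
u' = (0.660 − 0.863) / (1 − (0.863)(0.660)) = -0.2033/0.4302 = -0.4726.
u' = -0.4726 × 3.00 × 10^8 m/s.

-1.42 × 10^8 m/s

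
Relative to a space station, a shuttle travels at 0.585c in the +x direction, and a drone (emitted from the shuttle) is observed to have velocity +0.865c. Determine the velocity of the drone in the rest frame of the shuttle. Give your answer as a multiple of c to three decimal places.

Invert the composition law: u' = (u − v)/(1 − uv/c²).
u' = (0.865 − 0.585) / (1 − (0.865)(0.585)) = 0.2800/0.4940 = 0.5668.

+0.567c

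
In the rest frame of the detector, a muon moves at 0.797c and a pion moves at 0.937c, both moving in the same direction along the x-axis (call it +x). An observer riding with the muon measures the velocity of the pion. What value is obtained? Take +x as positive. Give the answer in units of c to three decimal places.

β_A = 0.797, β_B = 0.937.
Transform to A's frame with the inverse velocity-addition law: u' = (u − v)/(1 − uv/c²), taking u = β_B and v = β_A.
u' = (0.937 − 0.797) / (1 − (0.797)(0.937)) = 0.1400/0.2532 = 0.5529.

+0.553c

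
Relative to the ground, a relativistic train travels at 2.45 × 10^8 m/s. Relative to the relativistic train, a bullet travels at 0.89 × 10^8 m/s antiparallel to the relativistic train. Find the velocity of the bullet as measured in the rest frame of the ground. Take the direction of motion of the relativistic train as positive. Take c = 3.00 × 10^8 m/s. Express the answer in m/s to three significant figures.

+2.06 × 10^8 m/s

In units of c (dividing by 3.00 × 10^8 m/s): v = 0.817, u' = -0.297.
u = (u' + v)/(1 + u'v/c²):
u = (-0.297 + 0.817) / (1 + (-0.297)·0.817) = 0.5200/0.7577 = 0.6863
(Galilean addition would give +0.520c.)
Converting back: u = 0.6863 × 3.00 × 10^8 m/s.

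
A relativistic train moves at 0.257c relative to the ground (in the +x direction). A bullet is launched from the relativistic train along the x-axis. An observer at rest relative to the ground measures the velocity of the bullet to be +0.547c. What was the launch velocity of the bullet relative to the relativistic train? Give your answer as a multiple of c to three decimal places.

Invert the composition law: u' = (u − v)/(1 − uv/c²).
u' = (0.547 − 0.257) / (1 − (0.547)(0.257)) = 0.2900/0.8594 = 0.3374.

+0.337c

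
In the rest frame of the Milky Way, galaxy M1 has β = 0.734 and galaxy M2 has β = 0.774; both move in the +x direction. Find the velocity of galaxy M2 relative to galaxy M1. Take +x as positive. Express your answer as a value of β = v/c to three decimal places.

β = +0.093

β_A = 0.734, β_B = 0.774.
Transform to A's frame with the inverse velocity-addition law: u' = (u − v)/(1 − uv/c²), taking u = β_B and v = β_A.
u' = (0.774 − 0.734) / (1 − (0.734)(0.774)) = 0.0400/0.4319 = 0.0926.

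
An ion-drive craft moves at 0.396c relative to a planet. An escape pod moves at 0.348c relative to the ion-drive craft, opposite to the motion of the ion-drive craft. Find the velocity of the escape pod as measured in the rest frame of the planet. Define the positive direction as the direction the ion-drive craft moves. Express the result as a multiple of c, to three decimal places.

With v = 0.396 and u' = -0.348 (in units of c),
u = (u' + v)/(1 + u'v/c²):
u = (-0.348 + 0.396) / (1 + (-0.348)·0.396) = 0.0480/0.8622 = 0.0557

+0.056c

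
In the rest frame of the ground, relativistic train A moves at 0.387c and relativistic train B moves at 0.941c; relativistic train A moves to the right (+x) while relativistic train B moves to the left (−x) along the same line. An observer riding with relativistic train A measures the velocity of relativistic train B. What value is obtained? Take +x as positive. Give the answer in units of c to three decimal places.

-0.973c

β_A = 0.387, β_B = -0.941.
Transform to A's frame with the inverse velocity-addition law: u' = (u − v)/(1 − uv/c²), taking u = β_B and v = β_A.
u' = (-0.941 − 0.387) / (1 − (0.387)(-0.941)) = -1.3280/1.3642 = -0.9735.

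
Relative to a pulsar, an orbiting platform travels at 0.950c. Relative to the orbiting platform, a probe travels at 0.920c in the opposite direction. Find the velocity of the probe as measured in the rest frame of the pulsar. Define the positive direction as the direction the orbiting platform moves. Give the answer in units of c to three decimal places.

With v = 0.950 and u' = -0.920 (in units of c),
u = (u' + v)/(1 + u'v/c²):
u = (-0.920 + 0.950) / (1 + (-0.920)·0.950) = 0.0300/0.1260 = 0.2381
(Galilean addition would give +0.030c.)

+0.238c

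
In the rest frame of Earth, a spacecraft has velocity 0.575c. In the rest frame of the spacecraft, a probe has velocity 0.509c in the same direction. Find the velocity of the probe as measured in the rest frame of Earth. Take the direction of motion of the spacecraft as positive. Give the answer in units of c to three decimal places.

With v = 0.575 and u' = 0.509 (in units of c),
u = (u' + v)/(1 + u'v/c²):
u = (0.509 + 0.575) / (1 + 0.509·0.575) = 1.0840/1.2927 = 0.8386

0.839c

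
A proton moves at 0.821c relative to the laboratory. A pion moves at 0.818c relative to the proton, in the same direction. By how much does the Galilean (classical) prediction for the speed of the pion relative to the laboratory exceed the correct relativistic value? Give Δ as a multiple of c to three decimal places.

Δ = 0.658c

Galilean: u_cl = 0.818 + 0.821 = 1.6390.
Relativistic: u_rel = (0.818 + 0.821) / (1 + 0.818·0.821) = 1.6390/1.6716 = 0.9805.
Δ = 1.6390 − 0.9805 = 0.6585.
(The classical prediction exceeds c; the relativistic result does not.)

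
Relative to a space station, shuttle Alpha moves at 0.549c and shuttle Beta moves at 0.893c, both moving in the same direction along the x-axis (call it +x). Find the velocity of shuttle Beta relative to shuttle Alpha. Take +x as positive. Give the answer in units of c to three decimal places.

+0.675c

β_A = 0.549, β_B = 0.893.
Transform to A's frame with the inverse velocity-addition law: u' = (u − v)/(1 − uv/c²), taking u = β_B and v = β_A.
u' = (0.893 − 0.549) / (1 − (0.549)(0.893)) = 0.3440/0.5097 = 0.6748.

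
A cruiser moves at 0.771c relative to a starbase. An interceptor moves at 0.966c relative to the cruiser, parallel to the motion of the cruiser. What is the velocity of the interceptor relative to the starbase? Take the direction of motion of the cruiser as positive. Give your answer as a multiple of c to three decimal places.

With v = 0.771 and u' = 0.966 (in units of c),
u = (u' + v)/(1 + u'v/c²):
u = (0.966 + 0.771) / (1 + 0.966·0.771) = 1.7370/1.7448 = 0.9955

0.996c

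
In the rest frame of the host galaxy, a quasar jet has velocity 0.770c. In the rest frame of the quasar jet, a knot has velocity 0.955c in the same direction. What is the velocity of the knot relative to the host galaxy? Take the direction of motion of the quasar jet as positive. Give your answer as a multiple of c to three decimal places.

With v = 0.770 and u' = 0.955 (in units of c),
u = (u' + v)/(1 + u'v/c²):
u = (0.955 + 0.770) / (1 + 0.955·0.770) = 1.7250/1.7353 = 0.9940

0.994c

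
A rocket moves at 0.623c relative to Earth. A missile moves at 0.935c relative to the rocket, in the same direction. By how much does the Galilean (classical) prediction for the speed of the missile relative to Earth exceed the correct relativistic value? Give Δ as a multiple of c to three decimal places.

Δ = 0.573c

Galilean: u_cl = 0.935 + 0.623 = 1.5580.
Relativistic: u_rel = (0.935 + 0.623) / (1 + 0.935·0.623) = 1.5580/1.5825 = 0.9845.
Δ = 1.5580 − 0.9845 = 0.5735.
(The classical prediction exceeds c; the relativistic result does not.)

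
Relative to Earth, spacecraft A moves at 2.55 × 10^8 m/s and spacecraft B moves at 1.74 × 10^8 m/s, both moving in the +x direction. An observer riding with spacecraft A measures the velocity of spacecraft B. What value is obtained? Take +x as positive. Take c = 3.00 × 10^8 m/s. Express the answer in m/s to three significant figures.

-1.60 × 10^8 m/s

β_A = 0.850, β_B = 0.580 (dividing each by c = 3.00 × 10^8 m/s).
Transform to A's frame with the inverse velocity-addition law: u' = (u − v)/(1 − uv/c²), taking u = β_B and v = β_A.
u' = (0.580 − 0.850) / (1 − (0.850)(0.580)) = -0.2700/0.5070 = -0.5325.
u' = -0.5325 × 3.00 × 10^8 m/s.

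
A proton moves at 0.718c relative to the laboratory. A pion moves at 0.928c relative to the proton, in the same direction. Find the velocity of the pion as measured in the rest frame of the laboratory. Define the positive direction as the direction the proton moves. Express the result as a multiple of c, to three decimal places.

0.988c

With v = 0.718 and u' = 0.928 (in units of c),
u = (u' + v)/(1 + u'v/c²):
u = (0.928 + 0.718) / (1 + 0.928·0.718) = 1.6460/1.6663 = 0.9878
(Galilean addition would give +1.646c, exceeding c.)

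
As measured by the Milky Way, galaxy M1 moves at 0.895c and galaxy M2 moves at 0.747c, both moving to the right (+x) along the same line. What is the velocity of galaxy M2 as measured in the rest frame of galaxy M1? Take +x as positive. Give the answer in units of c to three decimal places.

-0.447c

β_A = 0.895, β_B = 0.747.
Transform to A's frame with the inverse velocity-addition law: u' = (u − v)/(1 − uv/c²), taking u = β_B and v = β_A.
u' = (0.747 − 0.895) / (1 − (0.895)(0.747)) = -0.1480/0.3314 = -0.4465.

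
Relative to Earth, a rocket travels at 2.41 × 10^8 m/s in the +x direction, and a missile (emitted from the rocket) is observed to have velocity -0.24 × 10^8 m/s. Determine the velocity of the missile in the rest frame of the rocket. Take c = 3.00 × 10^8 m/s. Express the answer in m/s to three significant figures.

v = 0.803c, u = -0.080c.
Invert the composition law: u' = (u − v)/(1 − uv/c²).
u' = (-0.080 − 0.803) / (1 − (-0.080)(0.803)) = -0.8833/1.0643 = -0.8300.
u' = -0.8300 × 3.00 × 10^8 m/s.

-2.49 × 10^8 m/s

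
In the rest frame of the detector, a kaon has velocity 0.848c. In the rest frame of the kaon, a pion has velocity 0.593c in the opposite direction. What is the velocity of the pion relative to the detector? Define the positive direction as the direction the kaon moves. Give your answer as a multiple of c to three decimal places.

With v = 0.848 and u' = -0.593 (in units of c),
u = (u' + v)/(1 + u'v/c²):
u = (-0.593 + 0.848) / (1 + (-0.593)·0.848) = 0.2550/0.4971 = 0.5129
(Galilean addition would give +0.255c.)

+0.513c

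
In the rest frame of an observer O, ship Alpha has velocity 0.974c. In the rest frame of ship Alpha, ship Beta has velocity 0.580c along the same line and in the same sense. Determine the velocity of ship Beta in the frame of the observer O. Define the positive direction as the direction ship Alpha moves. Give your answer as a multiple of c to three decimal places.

With v = 0.974 and u' = 0.580 (in units of c),
u = (u' + v)/(1 + u'v/c²):
u = (0.580 + 0.974) / (1 + 0.580·0.974) = 1.5540/1.5649 = 0.9930

0.993c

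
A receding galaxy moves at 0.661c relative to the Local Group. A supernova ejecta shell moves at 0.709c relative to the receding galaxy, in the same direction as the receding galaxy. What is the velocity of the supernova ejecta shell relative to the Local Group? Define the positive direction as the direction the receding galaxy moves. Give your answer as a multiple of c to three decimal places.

0.933c

With v = 0.661 and u' = 0.709 (in units of c),
u = (u' + v)/(1 + u'v/c²):
u = (0.709 + 0.661) / (1 + 0.709·0.661) = 1.3700/1.4686 = 0.9328
(Galilean addition would give +1.370c, exceeding c.)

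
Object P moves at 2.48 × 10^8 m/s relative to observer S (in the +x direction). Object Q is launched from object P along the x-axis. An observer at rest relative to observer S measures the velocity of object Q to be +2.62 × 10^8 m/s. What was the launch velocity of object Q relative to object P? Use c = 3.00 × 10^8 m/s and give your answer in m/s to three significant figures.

+5.04 × 10^7 m/s

v = 0.827c, u = 0.873c.
Invert the composition law: u' = (u − v)/(1 − uv/c²).
u' = (0.873 − 0.827) / (1 − (0.873)(0.827)) = 0.0467/0.2780 = 0.1678.
u' = 0.1678 × 3.00 × 10^8 m/s.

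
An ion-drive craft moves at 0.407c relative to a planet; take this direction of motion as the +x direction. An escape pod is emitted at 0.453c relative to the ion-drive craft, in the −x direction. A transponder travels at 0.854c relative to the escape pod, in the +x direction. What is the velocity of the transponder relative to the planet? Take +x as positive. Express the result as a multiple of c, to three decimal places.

+0.838c

Apply u = (u' + v)/(1 + u'v/c²) successively, working outward toward the planet.
Start: velocity of the ion-drive craft relative to the planet = 0.4070c.
Compose with the escape pod (u' = -0.453 in the ion-drive craft frame): u_1 = (-0.453 + 0.407) / (1 + (-0.453)·0.407) = -0.0460/0.8156 = -0.0564.
Compose with the transponder (u' = 0.854 in the escape pod frame): u_2 = (0.854 + (-0.056)) / (1 + 0.854·(-0.056)) = 0.7976/0.9518 = 0.8380.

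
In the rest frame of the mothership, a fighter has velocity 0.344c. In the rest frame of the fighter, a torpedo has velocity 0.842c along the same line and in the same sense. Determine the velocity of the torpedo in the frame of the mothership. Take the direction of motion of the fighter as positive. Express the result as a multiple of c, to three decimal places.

With v = 0.344 and u' = 0.842 (in units of c),
u = (u' + v)/(1 + u'v/c²):
u = (0.842 + 0.344) / (1 + 0.842·0.344) = 1.1860/1.2896 = 0.9196
(Galilean addition would give +1.186c, exceeding c.)

0.920c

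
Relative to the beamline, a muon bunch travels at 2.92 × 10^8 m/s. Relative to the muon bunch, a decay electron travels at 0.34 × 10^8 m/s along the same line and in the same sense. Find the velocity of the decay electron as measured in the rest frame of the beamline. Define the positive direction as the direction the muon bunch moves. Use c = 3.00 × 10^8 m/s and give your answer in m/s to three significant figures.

2.94 × 10^8 m/s

In units of c (dividing by 3.00 × 10^8 m/s): v = 0.973, u' = 0.113.
u = (u' + v)/(1 + u'v/c²):
u = (0.113 + 0.973) / (1 + 0.113·0.973) = 1.0867/1.1103 = 0.9787
Converting back: u = 0.9787 × 3.00 × 10^8 m/s.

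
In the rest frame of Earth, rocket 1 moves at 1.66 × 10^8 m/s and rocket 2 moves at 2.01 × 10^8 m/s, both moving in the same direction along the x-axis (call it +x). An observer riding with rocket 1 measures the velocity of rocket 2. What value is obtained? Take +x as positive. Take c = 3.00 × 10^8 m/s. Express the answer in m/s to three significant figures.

β_A = 0.553, β_B = 0.670 (dividing each by c = 3.00 × 10^8 m/s).
Transform to A's frame with the inverse velocity-addition law: u' = (u − v)/(1 − uv/c²), taking u = β_B and v = β_A.
u' = (0.670 − 0.553) / (1 − (0.553)(0.670)) = 0.1167/0.6293 = 0.1854.
u' = 0.1854 × 3.00 × 10^8 m/s.

+5.56 × 10^7 m/s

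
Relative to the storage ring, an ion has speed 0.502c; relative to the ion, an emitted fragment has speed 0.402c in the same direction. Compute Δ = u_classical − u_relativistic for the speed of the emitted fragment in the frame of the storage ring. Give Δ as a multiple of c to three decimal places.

Galilean: u_cl = 0.402 + 0.502 = 0.9040.
Relativistic: u_rel = (0.402 + 0.502) / (1 + 0.402·0.502) = 0.9040/1.2018 = 0.7522.
Δ = 0.9040 − 0.7522 = 0.1518.

Δ = 0.152c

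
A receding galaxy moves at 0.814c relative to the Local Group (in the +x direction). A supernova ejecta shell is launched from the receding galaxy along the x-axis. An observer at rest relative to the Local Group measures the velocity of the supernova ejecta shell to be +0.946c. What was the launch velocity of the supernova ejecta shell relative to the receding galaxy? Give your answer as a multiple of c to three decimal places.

+0.574c

Invert the composition law: u' = (u − v)/(1 − uv/c²).
u' = (0.946 − 0.814) / (1 − (0.946)(0.814)) = 0.1320/0.2300 = 0.5740.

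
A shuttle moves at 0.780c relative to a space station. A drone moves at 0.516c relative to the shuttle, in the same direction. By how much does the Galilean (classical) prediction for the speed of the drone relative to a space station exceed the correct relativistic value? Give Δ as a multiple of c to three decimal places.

Δ = 0.372c

Galilean: u_cl = 0.516 + 0.780 = 1.2960.
Relativistic: u_rel = (0.516 + 0.780) / (1 + 0.516·0.780) = 1.2960/1.4025 = 0.9241.
Δ = 1.2960 − 0.9241 = 0.3719.
(The classical prediction exceeds c; the relativistic result does not.)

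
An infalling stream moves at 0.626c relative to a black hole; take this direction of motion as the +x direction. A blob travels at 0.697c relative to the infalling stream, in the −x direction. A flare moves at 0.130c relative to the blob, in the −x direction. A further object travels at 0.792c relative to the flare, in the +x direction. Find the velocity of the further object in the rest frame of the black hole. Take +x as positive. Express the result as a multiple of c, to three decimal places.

+0.675c

Apply u = (u' + v)/(1 + u'v/c²) successively, working outward toward the black hole.
Start: velocity of the infalling stream relative to the black hole = 0.6260c.
Compose with the blob (u' = -0.697 in the infalling stream frame): u_1 = (-0.697 + 0.626) / (1 + (-0.697)·0.626) = -0.0710/0.5637 = -0.1260.
Compose with the flare (u' = -0.130 in the blob frame): u_2 = (-0.130 + (-0.126)) / (1 + (-0.130)·(-0.126)) = -0.2560/1.0164 = -0.2518.
Compose with the further object (u' = 0.792 in the flare frame): u_3 = (0.792 + (-0.252)) / (1 + 0.792·(-0.252)) = 0.5402/0.8005 = 0.6747.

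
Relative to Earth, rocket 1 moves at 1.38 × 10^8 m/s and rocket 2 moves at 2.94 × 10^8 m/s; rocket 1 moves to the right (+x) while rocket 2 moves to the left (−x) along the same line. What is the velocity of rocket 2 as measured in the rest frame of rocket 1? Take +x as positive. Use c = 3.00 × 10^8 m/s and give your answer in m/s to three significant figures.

β_A = 0.460, β_B = -0.980 (dividing each by c = 3.00 × 10^8 m/s).
Transform to A's frame with the inverse velocity-addition law: u' = (u − v)/(1 − uv/c²), taking u = β_B and v = β_A.
u' = (-0.980 − 0.460) / (1 − (0.460)(-0.980)) = -1.4400/1.4508 = -0.9926.
u' = -0.9926 × 3.00 × 10^8 m/s.

-2.98 × 10^8 m/s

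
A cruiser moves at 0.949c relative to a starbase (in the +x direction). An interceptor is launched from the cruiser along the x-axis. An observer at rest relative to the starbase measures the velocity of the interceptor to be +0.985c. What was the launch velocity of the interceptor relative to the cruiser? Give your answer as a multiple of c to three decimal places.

+0.552c

Invert the composition law: u' = (u − v)/(1 − uv/c²).
u' = (0.985 − 0.949) / (1 − (0.985)(0.949)) = 0.0360/0.0652 = 0.5519.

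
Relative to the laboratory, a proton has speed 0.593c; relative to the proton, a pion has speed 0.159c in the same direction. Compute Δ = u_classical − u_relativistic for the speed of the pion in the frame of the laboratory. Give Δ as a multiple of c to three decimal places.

Δ = 0.065c

Galilean: u_cl = 0.159 + 0.593 = 0.7520.
Relativistic: u_rel = (0.159 + 0.593) / (1 + 0.159·0.593) = 0.7520/1.0943 = 0.6872.
Δ = 0.7520 − 0.6872 = 0.0648.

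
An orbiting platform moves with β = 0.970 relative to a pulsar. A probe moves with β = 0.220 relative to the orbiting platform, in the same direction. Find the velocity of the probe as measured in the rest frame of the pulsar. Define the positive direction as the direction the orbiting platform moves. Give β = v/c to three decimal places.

With v = 0.970 and u' = 0.220 (in units of c),
u = (u' + v)/(1 + u'v/c²):
u = (0.220 + 0.970) / (1 + 0.220·0.970) = 1.1900/1.2134 = 0.9807
(Galilean addition would give +1.190c, exceeding c.)

β = 0.981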